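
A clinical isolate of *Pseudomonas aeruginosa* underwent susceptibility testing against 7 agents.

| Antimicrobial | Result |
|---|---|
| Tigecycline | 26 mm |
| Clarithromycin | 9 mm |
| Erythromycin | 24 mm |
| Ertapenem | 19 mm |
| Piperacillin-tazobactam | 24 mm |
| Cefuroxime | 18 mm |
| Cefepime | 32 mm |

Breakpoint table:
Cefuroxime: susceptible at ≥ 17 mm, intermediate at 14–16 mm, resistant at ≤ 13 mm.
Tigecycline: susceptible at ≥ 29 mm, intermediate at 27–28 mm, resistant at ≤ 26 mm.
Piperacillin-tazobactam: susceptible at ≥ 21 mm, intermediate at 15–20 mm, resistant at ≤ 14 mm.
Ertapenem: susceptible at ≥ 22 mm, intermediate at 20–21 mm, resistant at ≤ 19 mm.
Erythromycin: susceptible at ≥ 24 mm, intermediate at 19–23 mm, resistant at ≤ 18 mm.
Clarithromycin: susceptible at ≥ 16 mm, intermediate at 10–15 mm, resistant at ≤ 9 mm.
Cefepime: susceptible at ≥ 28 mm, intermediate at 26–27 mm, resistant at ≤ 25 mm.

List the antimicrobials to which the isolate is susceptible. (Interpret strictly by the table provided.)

Tigecycline (26 mm) ≤ 26 mm → R
Clarithromycin (9 mm) ≤ 9 mm → R
Erythromycin (24 mm) ≥ 24 mm — S
Ertapenem: 19 mm is ≤ 19 mm → R
Piperacillin-tazobactam (24 mm) ≥ 21 mm ⇒ S
Cefuroxime: 18 mm is ≥ 17 mm — S
Cefepime 32 mm: ≥ 28 mm ⇒ S

erythromycin, piperacillin-tazobactam, cefuroxime, cefepime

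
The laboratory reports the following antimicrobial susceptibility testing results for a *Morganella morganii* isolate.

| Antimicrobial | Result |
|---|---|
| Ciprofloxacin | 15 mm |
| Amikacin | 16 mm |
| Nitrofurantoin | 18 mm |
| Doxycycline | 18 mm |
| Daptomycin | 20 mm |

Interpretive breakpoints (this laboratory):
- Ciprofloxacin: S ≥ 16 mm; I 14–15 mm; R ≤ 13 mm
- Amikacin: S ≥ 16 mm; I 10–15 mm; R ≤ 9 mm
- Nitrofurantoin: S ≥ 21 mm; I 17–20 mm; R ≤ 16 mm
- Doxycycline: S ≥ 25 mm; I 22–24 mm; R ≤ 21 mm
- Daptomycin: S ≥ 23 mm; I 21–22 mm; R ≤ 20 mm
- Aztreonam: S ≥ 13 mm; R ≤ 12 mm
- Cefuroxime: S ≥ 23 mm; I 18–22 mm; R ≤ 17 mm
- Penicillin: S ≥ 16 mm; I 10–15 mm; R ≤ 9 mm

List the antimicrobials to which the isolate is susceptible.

amikacin

Ciprofloxacin (15 mm) in 14–15 mm — I
Amikacin: 16 mm is ≥ 16 mm — susceptible
Nitrofurantoin: 18 mm is in 17–20 mm — I
Doxycycline (18 mm) ≤ 21 mm ⇒ resistant
Daptomycin 20 mm: ≤ 20 mm → Resistant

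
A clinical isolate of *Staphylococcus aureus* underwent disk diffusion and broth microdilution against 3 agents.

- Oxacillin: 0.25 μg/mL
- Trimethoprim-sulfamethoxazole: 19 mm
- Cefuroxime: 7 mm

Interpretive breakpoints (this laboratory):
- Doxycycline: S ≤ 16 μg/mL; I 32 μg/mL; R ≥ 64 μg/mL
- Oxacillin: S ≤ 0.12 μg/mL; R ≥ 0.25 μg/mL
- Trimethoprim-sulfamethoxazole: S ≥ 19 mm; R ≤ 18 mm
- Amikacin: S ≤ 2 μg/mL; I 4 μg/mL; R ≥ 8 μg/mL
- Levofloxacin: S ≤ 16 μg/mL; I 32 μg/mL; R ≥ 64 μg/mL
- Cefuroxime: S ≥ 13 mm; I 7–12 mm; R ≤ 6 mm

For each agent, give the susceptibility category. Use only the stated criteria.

Oxacillin: 0.25 μg/mL is ≥ 0.25 μg/mL — resistant
Trimethoprim-sulfamethoxazole: 19 mm is ≥ 19 mm — Susceptible
Cefuroxime (7 mm) in 7–12 mm ⇒ Intermediate

R, S, I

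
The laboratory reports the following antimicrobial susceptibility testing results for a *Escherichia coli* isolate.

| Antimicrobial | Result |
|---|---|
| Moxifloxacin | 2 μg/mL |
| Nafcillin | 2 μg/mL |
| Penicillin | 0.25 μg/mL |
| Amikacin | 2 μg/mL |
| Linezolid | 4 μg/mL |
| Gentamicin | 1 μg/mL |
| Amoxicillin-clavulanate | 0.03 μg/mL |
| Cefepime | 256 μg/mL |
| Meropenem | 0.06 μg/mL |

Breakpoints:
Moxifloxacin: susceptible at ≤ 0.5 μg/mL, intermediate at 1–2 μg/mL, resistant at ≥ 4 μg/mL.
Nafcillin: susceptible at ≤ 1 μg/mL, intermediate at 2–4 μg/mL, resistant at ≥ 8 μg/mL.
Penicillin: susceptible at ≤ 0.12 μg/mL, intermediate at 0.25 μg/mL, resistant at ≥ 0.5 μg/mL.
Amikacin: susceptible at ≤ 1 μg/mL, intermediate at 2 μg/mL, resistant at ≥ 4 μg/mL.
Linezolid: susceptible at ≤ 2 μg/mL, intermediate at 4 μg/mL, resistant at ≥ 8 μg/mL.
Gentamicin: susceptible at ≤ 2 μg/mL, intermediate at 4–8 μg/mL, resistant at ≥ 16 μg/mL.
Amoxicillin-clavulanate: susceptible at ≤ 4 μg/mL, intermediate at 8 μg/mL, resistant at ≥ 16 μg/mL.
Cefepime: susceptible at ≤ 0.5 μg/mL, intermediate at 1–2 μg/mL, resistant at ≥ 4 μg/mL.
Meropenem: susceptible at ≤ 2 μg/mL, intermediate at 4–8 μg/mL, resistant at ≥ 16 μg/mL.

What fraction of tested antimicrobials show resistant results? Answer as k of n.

Moxifloxacin (2 μg/mL) in 1–2 μg/mL — intermediate
Nafcillin: 2 μg/mL is in 2–4 μg/mL ⇒ Intermediate
Penicillin 0.25 μg/mL: = 0.25 μg/mL ⇒ intermediate
Amikacin: 2 μg/mL is = 2 μg/mL → intermediate
Linezolid: 4 μg/mL is = 4 μg/mL ⇒ intermediate
Gentamicin 1 μg/mL: ≤ 2 μg/mL ⇒ susceptible
Amoxicillin-clavulanate (0.03 μg/mL) ≤ 4 μg/mL ⇒ S
Cefepime (256 μg/mL) ≥ 4 μg/mL — Resistant
Meropenem 0.06 μg/mL: ≤ 2 μg/mL ⇒ Susceptible
Resistant: 1/9

1 of 9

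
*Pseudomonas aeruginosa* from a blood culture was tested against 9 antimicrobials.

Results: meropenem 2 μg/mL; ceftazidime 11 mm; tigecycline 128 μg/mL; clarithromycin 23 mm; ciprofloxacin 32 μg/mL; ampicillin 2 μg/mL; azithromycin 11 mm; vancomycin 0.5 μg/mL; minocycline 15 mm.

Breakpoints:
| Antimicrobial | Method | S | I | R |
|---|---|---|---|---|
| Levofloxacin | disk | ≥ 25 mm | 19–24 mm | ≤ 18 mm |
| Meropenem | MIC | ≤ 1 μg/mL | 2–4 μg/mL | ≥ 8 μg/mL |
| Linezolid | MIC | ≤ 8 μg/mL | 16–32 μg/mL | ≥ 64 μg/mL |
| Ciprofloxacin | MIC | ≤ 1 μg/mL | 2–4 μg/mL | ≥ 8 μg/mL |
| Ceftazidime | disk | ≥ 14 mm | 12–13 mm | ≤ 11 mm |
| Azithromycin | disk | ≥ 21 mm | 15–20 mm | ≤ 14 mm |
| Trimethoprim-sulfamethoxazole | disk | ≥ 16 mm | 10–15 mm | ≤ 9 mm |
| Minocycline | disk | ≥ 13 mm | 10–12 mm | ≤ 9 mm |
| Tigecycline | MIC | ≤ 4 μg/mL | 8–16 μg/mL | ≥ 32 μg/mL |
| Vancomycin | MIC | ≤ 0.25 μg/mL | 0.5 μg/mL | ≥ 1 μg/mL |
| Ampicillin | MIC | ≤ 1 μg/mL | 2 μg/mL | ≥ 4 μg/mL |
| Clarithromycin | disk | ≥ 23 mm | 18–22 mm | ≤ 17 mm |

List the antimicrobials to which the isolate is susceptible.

clarithromycin, minocycline

Meropenem (2 μg/mL) in 2–4 μg/mL — intermediate
Ceftazidime 11 mm: ≤ 11 mm → Resistant
Tigecycline: 128 μg/mL is ≥ 32 μg/mL — Resistant
Clarithromycin 23 mm: ≥ 23 mm — susceptible
Ciprofloxacin (32 μg/mL) ≥ 8 μg/mL ⇒ Resistant
Ampicillin: 2 μg/mL is = 2 μg/mL — intermediate
Azithromycin: 11 mm is ≤ 14 mm ⇒ Resistant
Vancomycin 0.5 μg/mL: = 0.5 μg/mL → intermediate
Minocycline: 15 mm is ≥ 13 mm ⇒ S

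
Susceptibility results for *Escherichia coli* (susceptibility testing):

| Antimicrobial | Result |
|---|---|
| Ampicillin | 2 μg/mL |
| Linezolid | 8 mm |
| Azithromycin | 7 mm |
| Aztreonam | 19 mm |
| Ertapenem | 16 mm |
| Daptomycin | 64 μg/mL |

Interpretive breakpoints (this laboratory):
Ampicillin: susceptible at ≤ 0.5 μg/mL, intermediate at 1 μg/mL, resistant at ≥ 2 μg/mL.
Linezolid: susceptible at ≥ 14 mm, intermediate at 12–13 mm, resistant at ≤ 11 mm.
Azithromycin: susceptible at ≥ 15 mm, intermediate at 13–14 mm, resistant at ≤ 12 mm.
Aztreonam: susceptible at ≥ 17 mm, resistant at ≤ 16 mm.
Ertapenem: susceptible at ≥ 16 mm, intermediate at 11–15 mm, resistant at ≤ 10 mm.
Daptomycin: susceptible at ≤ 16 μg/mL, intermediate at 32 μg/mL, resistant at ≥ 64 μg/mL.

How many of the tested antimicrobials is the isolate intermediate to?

Ampicillin: 2 μg/mL is ≥ 2 μg/mL ⇒ Resistant
Linezolid 8 mm: ≤ 11 mm ⇒ resistant
Azithromycin (7 mm) ≤ 12 mm ⇒ R
Aztreonam: 19 mm is ≥ 17 mm → susceptible
Ertapenem: 16 mm is ≥ 16 mm — S
Daptomycin 64 μg/mL: ≥ 64 μg/mL — resistant
Intermediate: 0

0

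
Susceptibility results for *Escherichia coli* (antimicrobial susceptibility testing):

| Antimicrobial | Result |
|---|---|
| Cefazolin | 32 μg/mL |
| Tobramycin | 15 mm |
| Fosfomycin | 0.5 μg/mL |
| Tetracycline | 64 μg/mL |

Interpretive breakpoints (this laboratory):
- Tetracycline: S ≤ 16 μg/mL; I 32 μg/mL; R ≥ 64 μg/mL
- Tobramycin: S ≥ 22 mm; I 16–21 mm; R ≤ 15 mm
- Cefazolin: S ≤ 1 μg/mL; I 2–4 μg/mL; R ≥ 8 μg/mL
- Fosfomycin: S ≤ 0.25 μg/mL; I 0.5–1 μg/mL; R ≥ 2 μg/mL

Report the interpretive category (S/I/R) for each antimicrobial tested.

Cefazolin 32 μg/mL: ≥ 8 μg/mL → resistant
Tobramycin 15 mm: ≤ 15 mm → resistant
Fosfomycin: 0.5 μg/mL is in 0.5–1 μg/mL → I
Tetracycline: 64 μg/mL is ≥ 64 μg/mL → resistant

R, R, I, R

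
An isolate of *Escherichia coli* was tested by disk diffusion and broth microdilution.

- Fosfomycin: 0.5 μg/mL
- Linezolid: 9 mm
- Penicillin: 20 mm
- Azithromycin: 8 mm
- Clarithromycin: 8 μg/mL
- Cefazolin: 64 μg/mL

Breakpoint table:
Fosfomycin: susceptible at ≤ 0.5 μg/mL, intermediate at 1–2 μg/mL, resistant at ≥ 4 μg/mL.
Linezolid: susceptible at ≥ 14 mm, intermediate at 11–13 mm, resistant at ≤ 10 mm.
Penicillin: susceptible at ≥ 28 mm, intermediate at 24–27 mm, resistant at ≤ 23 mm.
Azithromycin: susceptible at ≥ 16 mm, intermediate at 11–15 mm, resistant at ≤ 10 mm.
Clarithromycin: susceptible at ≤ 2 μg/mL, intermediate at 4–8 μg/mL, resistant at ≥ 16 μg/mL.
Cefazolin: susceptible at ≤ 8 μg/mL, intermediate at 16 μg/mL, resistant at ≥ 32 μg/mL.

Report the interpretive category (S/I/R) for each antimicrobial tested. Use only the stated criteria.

S, R, R, R, I, R

Fosfomycin (0.5 μg/mL) ≤ 0.5 μg/mL — Susceptible
Linezolid 9 mm: ≤ 10 mm — resistant
Penicillin (20 mm) ≤ 23 mm — Resistant
Azithromycin: 8 mm is ≤ 10 mm ⇒ R
Clarithromycin 8 μg/mL: in 4–8 μg/mL — intermediate
Cefazolin 64 μg/mL: ≥ 32 μg/mL — R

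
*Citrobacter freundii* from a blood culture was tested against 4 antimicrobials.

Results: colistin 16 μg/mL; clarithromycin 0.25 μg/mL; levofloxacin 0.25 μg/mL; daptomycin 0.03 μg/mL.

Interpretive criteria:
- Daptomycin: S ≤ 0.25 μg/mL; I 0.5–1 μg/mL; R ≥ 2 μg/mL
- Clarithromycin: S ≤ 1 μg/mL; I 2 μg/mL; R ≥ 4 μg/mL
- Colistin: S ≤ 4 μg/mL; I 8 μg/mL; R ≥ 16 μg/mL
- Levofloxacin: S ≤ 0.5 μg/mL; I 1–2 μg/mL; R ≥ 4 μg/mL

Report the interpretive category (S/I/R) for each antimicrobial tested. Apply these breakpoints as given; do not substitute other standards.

R, S, S, S

Colistin: 16 μg/mL is ≥ 16 μg/mL — resistant
Clarithromycin (0.25 μg/mL) ≤ 1 μg/mL ⇒ susceptible
Levofloxacin 0.25 μg/mL: ≤ 0.5 μg/mL ⇒ susceptible
Daptomycin 0.03 μg/mL: ≤ 0.25 μg/mL → susceptible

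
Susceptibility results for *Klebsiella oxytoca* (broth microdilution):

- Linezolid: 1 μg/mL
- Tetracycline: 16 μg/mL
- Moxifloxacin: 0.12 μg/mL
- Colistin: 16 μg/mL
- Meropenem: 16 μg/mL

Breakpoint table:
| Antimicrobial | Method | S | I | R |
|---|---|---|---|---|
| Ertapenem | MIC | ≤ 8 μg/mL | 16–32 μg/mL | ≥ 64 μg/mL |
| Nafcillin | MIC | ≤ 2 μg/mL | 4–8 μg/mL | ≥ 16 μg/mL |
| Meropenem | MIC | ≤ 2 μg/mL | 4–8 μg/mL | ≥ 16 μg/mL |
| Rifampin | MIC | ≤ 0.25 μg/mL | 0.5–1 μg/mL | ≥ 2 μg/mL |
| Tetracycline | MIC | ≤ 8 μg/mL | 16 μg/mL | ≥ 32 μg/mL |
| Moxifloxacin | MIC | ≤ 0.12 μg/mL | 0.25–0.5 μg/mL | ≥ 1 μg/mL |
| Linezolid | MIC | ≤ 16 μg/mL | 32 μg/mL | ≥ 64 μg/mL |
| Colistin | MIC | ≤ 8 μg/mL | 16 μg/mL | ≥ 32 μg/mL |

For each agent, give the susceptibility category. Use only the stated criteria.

S, I, S, I, R

Linezolid 1 μg/mL: ≤ 16 μg/mL ⇒ S
Tetracycline 16 μg/mL: = 16 μg/mL → I
Moxifloxacin 0.12 μg/mL: ≤ 0.12 μg/mL → S
Colistin 16 μg/mL: = 16 μg/mL — Intermediate
Meropenem (16 μg/mL) ≥ 16 μg/mL → resistant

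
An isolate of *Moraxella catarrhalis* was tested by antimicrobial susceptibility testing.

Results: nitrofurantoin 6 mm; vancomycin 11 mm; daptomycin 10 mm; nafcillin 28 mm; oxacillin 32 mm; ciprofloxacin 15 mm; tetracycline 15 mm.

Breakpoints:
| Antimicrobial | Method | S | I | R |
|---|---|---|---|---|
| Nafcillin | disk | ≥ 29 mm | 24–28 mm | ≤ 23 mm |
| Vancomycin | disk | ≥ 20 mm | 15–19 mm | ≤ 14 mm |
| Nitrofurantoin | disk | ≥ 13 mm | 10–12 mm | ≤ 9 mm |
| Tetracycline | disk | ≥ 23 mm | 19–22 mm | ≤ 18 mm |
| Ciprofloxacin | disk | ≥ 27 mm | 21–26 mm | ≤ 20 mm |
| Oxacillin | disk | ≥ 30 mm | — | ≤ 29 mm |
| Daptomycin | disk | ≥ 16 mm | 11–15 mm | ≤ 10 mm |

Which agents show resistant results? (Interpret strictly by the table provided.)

nitrofurantoin, vancomycin, daptomycin, ciprofloxacin, tetracycline

Nitrofurantoin: 6 mm is ≤ 9 mm — resistant
Vancomycin 11 mm: ≤ 14 mm → resistant
Daptomycin 10 mm: ≤ 10 mm ⇒ R
Nafcillin: 28 mm is in 24–28 mm → Intermediate
Oxacillin: 32 mm is ≥ 30 mm ⇒ Susceptible
Ciprofloxacin: 15 mm is ≤ 20 mm ⇒ R
Tetracycline (15 mm) ≤ 18 mm ⇒ resistant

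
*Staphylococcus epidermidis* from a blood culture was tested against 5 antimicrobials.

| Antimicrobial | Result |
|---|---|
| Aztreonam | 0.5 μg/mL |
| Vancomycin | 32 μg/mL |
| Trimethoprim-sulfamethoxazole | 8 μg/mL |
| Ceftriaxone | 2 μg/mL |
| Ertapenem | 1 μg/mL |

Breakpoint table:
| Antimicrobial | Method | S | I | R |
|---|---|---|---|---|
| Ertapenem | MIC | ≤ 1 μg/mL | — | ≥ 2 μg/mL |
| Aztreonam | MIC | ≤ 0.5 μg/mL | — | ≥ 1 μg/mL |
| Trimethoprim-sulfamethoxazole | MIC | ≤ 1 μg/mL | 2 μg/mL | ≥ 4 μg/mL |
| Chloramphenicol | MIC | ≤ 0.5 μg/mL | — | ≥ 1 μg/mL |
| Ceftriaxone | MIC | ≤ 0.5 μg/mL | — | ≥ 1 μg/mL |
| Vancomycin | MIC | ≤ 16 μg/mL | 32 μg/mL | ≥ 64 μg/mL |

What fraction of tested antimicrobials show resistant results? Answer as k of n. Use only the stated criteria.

Aztreonam 0.5 μg/mL: ≤ 0.5 μg/mL → S
Vancomycin (32 μg/mL) = 32 μg/mL — intermediate
Trimethoprim-sulfamethoxazole: 8 μg/mL is ≥ 4 μg/mL — resistant
Ceftriaxone (2 μg/mL) ≥ 1 μg/mL ⇒ R
Ertapenem 1 μg/mL: ≤ 1 μg/mL ⇒ S
Resistant: 2/5

2 of 5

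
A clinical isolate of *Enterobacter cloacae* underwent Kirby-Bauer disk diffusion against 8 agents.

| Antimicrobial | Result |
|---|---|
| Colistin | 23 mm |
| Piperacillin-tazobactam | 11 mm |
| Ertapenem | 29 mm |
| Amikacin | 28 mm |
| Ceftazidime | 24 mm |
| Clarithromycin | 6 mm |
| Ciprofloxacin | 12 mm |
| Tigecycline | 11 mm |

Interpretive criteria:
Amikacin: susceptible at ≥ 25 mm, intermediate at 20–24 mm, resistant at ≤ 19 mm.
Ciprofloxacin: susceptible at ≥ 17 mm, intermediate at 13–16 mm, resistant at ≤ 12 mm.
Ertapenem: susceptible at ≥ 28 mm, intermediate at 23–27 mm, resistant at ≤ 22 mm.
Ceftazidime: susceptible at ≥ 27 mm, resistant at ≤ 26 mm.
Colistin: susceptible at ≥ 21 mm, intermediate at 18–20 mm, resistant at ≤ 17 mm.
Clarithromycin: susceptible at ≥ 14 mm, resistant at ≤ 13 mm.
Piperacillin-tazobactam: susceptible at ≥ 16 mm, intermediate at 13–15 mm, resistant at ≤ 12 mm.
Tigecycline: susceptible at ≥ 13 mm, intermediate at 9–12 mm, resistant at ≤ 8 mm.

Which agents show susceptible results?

Colistin (23 mm) ≥ 21 mm — Susceptible
Piperacillin-tazobactam: 11 mm is ≤ 12 mm ⇒ R
Ertapenem 29 mm: ≥ 28 mm → susceptible
Amikacin 28 mm: ≥ 25 mm — susceptible
Ceftazidime (24 mm) ≤ 26 mm — resistant
Clarithromycin 6 mm: ≤ 13 mm — R
Ciprofloxacin (12 mm) ≤ 12 mm → resistant
Tigecycline: 11 mm is in 9–12 mm → I

colistin, ertapenem, amikacin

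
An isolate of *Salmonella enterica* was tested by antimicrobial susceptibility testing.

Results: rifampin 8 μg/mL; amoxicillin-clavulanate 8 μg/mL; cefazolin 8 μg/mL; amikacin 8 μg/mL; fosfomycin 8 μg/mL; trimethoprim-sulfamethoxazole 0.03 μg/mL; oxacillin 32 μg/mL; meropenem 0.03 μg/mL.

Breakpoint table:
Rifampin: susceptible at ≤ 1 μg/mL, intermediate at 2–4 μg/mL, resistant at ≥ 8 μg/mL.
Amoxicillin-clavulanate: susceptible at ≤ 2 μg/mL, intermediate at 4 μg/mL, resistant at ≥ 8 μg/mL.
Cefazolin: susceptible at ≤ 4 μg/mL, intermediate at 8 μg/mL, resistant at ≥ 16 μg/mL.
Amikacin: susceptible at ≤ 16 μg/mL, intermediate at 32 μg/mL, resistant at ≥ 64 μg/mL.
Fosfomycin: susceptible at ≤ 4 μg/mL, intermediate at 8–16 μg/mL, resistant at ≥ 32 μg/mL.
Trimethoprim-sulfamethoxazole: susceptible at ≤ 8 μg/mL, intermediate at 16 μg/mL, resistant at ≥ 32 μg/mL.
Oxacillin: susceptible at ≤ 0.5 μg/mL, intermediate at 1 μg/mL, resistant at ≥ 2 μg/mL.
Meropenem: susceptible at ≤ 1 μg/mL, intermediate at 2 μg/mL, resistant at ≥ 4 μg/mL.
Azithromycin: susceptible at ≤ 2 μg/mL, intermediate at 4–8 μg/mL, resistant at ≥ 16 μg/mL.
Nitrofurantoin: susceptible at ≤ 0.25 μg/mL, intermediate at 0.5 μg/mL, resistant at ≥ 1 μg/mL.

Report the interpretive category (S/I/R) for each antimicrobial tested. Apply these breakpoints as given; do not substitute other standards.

R, R, I, S, I, S, R, S

Rifampin: 8 μg/mL is ≥ 8 μg/mL — Resistant
Amoxicillin-clavulanate (8 μg/mL) ≥ 8 μg/mL — R
Cefazolin: 8 μg/mL is = 8 μg/mL — I
Amikacin: 8 μg/mL is ≤ 16 μg/mL ⇒ susceptible
Fosfomycin 8 μg/mL: in 8–16 μg/mL — I
Trimethoprim-sulfamethoxazole 0.03 μg/mL: ≤ 8 μg/mL → Susceptible
Oxacillin: 32 μg/mL is ≥ 2 μg/mL → resistant
Meropenem 0.03 μg/mL: ≤ 1 μg/mL ⇒ susceptible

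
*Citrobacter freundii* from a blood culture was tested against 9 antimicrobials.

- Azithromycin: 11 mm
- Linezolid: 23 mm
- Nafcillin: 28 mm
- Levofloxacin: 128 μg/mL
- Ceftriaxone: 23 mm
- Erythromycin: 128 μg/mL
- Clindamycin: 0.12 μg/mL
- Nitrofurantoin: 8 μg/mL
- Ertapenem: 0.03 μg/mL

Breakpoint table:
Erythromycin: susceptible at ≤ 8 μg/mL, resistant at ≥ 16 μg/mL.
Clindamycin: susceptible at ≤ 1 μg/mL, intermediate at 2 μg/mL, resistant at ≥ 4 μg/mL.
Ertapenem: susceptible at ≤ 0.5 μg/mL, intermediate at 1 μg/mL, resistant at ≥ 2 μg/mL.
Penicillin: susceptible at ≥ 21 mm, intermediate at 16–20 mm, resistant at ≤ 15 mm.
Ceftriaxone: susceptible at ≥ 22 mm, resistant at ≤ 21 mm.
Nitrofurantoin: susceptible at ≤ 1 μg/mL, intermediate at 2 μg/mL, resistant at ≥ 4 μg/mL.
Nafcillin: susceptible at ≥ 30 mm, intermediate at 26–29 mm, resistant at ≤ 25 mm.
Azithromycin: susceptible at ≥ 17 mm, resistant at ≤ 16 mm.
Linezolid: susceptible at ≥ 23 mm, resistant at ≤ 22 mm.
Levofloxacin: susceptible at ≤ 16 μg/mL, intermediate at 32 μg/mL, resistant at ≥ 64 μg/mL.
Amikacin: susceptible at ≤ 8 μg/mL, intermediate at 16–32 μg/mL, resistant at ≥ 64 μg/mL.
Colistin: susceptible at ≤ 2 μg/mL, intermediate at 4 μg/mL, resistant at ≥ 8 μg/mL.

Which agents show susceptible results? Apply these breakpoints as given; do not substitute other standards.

Azithromycin (11 mm) ≤ 16 mm — Resistant
Linezolid 23 mm: ≥ 23 mm → S
Nafcillin: 28 mm is in 26–29 mm — intermediate
Levofloxacin 128 μg/mL: ≥ 64 μg/mL ⇒ resistant
Ceftriaxone 23 mm: ≥ 22 mm ⇒ S
Erythromycin 128 μg/mL: ≥ 16 μg/mL → R
Clindamycin: 0.12 μg/mL is ≤ 1 μg/mL — susceptible
Nitrofurantoin (8 μg/mL) ≥ 4 μg/mL → R
Ertapenem (0.03 μg/mL) ≤ 0.5 μg/mL — susceptible

linezolid, ceftriaxone, clindamycin, ertapenem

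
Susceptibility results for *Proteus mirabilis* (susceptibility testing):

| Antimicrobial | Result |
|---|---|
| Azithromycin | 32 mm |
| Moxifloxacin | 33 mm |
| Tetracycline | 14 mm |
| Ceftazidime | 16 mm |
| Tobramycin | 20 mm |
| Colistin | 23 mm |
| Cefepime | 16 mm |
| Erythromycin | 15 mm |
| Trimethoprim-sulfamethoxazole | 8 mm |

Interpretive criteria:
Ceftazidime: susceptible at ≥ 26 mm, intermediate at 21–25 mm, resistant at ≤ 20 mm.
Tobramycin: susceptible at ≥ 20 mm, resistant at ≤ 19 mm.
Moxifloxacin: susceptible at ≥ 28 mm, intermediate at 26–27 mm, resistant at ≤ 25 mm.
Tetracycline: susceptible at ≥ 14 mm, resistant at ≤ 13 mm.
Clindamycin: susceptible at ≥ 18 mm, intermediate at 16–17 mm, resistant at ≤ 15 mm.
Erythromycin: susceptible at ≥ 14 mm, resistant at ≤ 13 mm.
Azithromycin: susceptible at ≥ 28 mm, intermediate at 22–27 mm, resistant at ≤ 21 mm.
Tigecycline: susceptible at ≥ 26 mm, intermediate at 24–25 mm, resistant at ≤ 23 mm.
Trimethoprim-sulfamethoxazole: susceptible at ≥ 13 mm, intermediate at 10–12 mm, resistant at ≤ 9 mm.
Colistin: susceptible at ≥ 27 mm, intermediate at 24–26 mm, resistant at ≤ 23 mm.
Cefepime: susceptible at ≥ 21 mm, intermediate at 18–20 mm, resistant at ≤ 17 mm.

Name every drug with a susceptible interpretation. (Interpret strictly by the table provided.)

azithromycin, moxifloxacin, tetracycline, tobramycin, erythromycin

Azithromycin: 32 mm is ≥ 28 mm — Susceptible
Moxifloxacin: 33 mm is ≥ 28 mm ⇒ Susceptible
Tetracycline (14 mm) ≥ 14 mm → Susceptible
Ceftazidime: 16 mm is ≤ 20 mm → R
Tobramycin (20 mm) ≥ 20 mm ⇒ susceptible
Colistin (23 mm) ≤ 23 mm → resistant
Cefepime 16 mm: ≤ 17 mm — R
Erythromycin: 15 mm is ≥ 14 mm — Susceptible
Trimethoprim-sulfamethoxazole 8 mm: ≤ 9 mm — R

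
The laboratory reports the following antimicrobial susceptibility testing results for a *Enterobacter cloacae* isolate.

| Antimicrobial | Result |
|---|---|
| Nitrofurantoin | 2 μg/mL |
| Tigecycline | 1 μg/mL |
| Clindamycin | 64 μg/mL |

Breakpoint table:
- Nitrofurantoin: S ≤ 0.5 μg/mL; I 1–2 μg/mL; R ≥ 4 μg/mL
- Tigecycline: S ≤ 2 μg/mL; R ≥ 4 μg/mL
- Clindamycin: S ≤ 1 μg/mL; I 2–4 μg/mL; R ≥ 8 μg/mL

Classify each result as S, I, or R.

I, S, R

Nitrofurantoin (2 μg/mL) in 1–2 μg/mL → I
Tigecycline: 1 μg/mL is ≤ 2 μg/mL — susceptible
Clindamycin: 64 μg/mL is ≥ 8 μg/mL ⇒ resistant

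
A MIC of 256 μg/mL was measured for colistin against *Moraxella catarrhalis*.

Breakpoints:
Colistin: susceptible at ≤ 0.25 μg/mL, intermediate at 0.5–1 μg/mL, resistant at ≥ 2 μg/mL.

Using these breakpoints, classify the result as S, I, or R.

Colistin 256 μg/mL: ≥ 2 μg/mL ⇒ resistant

R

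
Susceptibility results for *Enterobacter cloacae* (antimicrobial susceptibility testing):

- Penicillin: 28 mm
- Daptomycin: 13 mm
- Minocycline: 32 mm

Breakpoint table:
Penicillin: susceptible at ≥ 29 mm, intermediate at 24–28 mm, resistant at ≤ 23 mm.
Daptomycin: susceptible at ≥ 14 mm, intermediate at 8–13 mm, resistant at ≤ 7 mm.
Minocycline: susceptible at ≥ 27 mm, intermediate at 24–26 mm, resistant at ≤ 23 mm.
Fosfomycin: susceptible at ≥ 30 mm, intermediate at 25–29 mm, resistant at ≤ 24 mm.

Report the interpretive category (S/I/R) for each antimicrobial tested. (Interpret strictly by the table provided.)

Penicillin (28 mm) in 24–28 mm → Intermediate
Daptomycin: 13 mm is in 8–13 mm → intermediate
Minocycline (32 mm) ≥ 27 mm → susceptible

I, I, S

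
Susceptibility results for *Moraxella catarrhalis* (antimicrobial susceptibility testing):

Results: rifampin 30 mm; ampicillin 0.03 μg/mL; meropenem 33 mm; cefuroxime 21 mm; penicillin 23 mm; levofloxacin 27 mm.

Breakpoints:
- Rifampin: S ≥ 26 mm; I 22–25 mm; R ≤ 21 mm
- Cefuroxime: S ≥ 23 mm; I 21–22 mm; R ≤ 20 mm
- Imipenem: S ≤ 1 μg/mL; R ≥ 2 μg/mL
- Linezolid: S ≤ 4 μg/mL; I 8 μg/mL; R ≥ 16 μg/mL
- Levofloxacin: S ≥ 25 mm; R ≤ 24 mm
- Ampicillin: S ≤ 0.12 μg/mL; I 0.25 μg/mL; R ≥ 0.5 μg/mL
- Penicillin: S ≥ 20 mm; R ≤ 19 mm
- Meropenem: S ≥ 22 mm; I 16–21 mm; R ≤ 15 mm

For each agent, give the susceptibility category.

S, S, S, I, S, S

Rifampin: 30 mm is ≥ 26 mm → susceptible
Ampicillin (0.03 μg/mL) ≤ 0.12 μg/mL ⇒ susceptible
Meropenem (33 mm) ≥ 22 mm ⇒ susceptible
Cefuroxime (21 mm) in 21–22 mm — Intermediate
Penicillin: 23 mm is ≥ 20 mm → Susceptible
Levofloxacin 27 mm: ≥ 25 mm — Susceptible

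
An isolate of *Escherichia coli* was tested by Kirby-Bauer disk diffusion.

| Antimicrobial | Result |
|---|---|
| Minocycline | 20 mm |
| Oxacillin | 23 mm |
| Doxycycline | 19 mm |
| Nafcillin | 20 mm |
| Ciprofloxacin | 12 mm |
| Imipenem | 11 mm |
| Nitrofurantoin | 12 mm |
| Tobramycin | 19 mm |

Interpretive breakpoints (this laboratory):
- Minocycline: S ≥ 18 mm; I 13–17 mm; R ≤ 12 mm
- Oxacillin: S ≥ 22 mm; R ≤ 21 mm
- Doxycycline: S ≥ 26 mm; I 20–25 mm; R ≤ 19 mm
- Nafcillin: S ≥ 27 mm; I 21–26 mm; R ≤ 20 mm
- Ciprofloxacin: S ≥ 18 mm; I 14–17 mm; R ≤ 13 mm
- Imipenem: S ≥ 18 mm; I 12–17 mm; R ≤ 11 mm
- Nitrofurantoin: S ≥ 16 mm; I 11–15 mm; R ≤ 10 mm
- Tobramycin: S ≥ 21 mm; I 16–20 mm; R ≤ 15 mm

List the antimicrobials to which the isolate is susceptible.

minocycline, oxacillin

Minocycline 20 mm: ≥ 18 mm → S
Oxacillin: 23 mm is ≥ 22 mm — susceptible
Doxycycline (19 mm) ≤ 19 mm ⇒ resistant
Nafcillin (20 mm) ≤ 20 mm ⇒ Resistant
Ciprofloxacin (12 mm) ≤ 13 mm — resistant
Imipenem (11 mm) ≤ 11 mm → R
Nitrofurantoin 12 mm: in 11–15 mm — I
Tobramycin 19 mm: in 16–20 mm — intermediate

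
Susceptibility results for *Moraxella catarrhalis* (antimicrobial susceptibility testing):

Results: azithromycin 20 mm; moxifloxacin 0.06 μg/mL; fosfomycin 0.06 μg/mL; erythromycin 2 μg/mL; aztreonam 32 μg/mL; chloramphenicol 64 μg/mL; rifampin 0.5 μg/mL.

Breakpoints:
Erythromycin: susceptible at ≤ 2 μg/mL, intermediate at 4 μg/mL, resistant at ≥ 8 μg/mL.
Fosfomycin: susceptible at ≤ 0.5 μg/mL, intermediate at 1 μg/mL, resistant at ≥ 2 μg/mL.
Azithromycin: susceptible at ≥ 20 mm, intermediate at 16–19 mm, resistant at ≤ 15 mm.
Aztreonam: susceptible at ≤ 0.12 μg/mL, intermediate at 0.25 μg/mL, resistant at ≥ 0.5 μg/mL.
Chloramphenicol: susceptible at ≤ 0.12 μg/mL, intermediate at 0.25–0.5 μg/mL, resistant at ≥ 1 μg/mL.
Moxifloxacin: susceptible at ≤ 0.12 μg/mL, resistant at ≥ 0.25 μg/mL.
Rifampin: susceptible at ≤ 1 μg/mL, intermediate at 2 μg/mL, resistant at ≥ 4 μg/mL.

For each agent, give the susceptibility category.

Azithromycin 20 mm: ≥ 20 mm ⇒ Susceptible
Moxifloxacin 0.06 μg/mL: ≤ 0.12 μg/mL ⇒ Susceptible
Fosfomycin: 0.06 μg/mL is ≤ 0.5 μg/mL → S
Erythromycin (2 μg/mL) ≤ 2 μg/mL → susceptible
Aztreonam 32 μg/mL: ≥ 0.5 μg/mL — Resistant
Chloramphenicol 64 μg/mL: ≥ 1 μg/mL — R
Rifampin: 0.5 μg/mL is ≤ 1 μg/mL → S

S, S, S, S, R, R, S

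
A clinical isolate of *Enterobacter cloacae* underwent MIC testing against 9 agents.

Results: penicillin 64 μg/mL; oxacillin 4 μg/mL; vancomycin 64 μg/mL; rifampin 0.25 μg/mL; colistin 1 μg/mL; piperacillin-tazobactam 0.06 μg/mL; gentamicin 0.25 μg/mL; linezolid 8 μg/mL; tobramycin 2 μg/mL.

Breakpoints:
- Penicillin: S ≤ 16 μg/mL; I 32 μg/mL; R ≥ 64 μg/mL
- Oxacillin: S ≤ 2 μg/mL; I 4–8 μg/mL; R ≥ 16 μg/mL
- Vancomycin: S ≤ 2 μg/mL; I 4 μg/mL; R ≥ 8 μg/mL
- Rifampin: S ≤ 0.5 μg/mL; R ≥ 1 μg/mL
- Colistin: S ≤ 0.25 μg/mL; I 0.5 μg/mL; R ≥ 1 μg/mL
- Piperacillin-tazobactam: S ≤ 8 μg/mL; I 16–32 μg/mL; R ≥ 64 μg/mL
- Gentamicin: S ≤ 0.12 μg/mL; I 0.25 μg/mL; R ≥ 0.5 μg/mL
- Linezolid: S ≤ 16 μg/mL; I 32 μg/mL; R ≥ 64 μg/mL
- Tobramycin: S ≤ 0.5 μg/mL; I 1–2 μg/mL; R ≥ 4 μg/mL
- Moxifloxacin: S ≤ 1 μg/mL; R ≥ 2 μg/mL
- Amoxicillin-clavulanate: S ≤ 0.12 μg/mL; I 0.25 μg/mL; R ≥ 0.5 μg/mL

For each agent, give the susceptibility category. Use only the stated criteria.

R, I, R, S, R, S, I, S, I

Penicillin: 64 μg/mL is ≥ 64 μg/mL → Resistant
Oxacillin: 4 μg/mL is in 4–8 μg/mL ⇒ I
Vancomycin: 64 μg/mL is ≥ 8 μg/mL → resistant
Rifampin: 0.25 μg/mL is ≤ 0.5 μg/mL — S
Colistin (1 μg/mL) ≥ 1 μg/mL → resistant
Piperacillin-tazobactam: 0.06 μg/mL is ≤ 8 μg/mL — susceptible
Gentamicin 0.25 μg/mL: = 0.25 μg/mL → Intermediate
Linezolid: 8 μg/mL is ≤ 16 μg/mL ⇒ S
Tobramycin 2 μg/mL: in 1–2 μg/mL — intermediate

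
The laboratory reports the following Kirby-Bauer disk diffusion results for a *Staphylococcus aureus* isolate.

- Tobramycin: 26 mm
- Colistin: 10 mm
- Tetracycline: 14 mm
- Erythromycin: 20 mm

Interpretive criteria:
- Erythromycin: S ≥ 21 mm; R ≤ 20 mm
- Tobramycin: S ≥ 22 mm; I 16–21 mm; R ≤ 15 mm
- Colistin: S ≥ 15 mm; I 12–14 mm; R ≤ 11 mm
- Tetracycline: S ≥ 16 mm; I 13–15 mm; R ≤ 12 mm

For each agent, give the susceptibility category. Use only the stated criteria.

Tobramycin: 26 mm is ≥ 22 mm ⇒ Susceptible
Colistin (10 mm) ≤ 11 mm ⇒ resistant
Tetracycline (14 mm) in 13–15 mm → I
Erythromycin 20 mm: ≤ 20 mm — resistant

S, R, I, R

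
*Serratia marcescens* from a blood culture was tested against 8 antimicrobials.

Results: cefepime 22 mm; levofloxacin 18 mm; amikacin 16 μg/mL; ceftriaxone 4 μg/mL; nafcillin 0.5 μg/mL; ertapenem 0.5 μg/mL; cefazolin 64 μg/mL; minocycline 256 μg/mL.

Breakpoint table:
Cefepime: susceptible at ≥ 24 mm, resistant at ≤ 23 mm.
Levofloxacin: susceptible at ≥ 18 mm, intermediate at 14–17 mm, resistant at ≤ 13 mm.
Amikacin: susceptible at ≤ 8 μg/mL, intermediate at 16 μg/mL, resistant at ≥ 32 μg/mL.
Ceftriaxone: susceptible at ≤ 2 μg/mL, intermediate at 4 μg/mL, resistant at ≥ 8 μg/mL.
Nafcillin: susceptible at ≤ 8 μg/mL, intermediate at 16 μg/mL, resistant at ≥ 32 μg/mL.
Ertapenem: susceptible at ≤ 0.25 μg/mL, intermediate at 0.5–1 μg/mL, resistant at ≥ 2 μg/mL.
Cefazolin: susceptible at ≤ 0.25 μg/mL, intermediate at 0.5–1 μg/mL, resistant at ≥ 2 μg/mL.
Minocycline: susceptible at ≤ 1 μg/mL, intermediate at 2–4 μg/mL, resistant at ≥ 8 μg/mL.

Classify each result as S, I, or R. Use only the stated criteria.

R, S, I, I, S, I, R, R

Cefepime 22 mm: ≤ 23 mm → Resistant
Levofloxacin (18 mm) ≥ 18 mm → S
Amikacin (16 μg/mL) = 16 μg/mL — intermediate
Ceftriaxone: 4 μg/mL is = 4 μg/mL — Intermediate
Nafcillin (0.5 μg/mL) ≤ 8 μg/mL → Susceptible
Ertapenem: 0.5 μg/mL is in 0.5–1 μg/mL ⇒ I
Cefazolin: 64 μg/mL is ≥ 2 μg/mL ⇒ Resistant
Minocycline (256 μg/mL) ≥ 8 μg/mL ⇒ Resistant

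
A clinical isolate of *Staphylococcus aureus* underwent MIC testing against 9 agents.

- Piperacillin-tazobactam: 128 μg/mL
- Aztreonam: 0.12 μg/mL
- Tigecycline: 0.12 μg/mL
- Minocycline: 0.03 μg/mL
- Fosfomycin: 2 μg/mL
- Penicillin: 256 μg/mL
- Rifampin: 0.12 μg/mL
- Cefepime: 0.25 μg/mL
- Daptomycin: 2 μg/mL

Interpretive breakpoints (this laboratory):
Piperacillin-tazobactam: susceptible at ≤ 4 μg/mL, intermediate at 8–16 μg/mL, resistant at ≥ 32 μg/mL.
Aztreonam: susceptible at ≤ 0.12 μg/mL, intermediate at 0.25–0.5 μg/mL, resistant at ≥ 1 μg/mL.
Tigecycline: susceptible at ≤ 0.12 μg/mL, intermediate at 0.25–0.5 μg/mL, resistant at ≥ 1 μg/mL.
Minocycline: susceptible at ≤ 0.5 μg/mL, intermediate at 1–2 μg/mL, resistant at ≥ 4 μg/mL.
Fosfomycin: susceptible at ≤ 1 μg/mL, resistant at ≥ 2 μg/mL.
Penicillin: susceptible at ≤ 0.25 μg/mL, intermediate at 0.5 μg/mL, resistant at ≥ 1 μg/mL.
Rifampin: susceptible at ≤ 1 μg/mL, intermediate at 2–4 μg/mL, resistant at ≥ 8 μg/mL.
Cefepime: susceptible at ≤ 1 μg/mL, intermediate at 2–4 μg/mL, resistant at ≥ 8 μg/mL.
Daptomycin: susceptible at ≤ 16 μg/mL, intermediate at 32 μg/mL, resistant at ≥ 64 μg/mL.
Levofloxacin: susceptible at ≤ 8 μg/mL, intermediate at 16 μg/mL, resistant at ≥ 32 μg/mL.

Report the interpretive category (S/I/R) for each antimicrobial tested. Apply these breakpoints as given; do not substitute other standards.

Piperacillin-tazobactam (128 μg/mL) ≥ 32 μg/mL ⇒ resistant
Aztreonam: 0.12 μg/mL is ≤ 0.12 μg/mL → S
Tigecycline: 0.12 μg/mL is ≤ 0.12 μg/mL ⇒ Susceptible
Minocycline (0.03 μg/mL) ≤ 0.5 μg/mL → susceptible
Fosfomycin: 2 μg/mL is ≥ 2 μg/mL — resistant
Penicillin: 256 μg/mL is ≥ 1 μg/mL ⇒ resistant
Rifampin: 0.12 μg/mL is ≤ 1 μg/mL — Susceptible
Cefepime (0.25 μg/mL) ≤ 1 μg/mL — Susceptible
Daptomycin 2 μg/mL: ≤ 16 μg/mL ⇒ S

R, S, S, S, R, R, S, S, S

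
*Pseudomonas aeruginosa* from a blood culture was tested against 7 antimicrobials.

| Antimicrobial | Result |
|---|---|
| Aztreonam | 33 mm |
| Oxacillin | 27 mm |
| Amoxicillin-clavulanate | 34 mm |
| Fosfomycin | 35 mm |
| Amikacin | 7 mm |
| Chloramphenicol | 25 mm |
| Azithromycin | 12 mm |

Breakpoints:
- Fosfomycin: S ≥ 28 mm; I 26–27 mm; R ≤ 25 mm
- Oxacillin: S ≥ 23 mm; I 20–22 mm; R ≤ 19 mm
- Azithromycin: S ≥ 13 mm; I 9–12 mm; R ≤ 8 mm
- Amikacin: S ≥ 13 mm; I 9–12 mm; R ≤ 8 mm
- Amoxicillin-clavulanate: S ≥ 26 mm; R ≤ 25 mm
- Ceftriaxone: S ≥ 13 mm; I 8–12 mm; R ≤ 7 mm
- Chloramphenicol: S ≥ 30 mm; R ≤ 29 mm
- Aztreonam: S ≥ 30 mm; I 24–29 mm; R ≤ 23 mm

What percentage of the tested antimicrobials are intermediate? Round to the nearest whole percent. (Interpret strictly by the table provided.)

Aztreonam 33 mm: ≥ 30 mm → susceptible
Oxacillin: 27 mm is ≥ 23 mm — Susceptible
Amoxicillin-clavulanate: 34 mm is ≥ 26 mm — susceptible
Fosfomycin: 35 mm is ≥ 28 mm → Susceptible
Amikacin (7 mm) ≤ 8 mm — R
Chloramphenicol (25 mm) ≤ 29 mm — R
Azithromycin 12 mm: in 9–12 mm — intermediate
Intermediate: 1/7

14%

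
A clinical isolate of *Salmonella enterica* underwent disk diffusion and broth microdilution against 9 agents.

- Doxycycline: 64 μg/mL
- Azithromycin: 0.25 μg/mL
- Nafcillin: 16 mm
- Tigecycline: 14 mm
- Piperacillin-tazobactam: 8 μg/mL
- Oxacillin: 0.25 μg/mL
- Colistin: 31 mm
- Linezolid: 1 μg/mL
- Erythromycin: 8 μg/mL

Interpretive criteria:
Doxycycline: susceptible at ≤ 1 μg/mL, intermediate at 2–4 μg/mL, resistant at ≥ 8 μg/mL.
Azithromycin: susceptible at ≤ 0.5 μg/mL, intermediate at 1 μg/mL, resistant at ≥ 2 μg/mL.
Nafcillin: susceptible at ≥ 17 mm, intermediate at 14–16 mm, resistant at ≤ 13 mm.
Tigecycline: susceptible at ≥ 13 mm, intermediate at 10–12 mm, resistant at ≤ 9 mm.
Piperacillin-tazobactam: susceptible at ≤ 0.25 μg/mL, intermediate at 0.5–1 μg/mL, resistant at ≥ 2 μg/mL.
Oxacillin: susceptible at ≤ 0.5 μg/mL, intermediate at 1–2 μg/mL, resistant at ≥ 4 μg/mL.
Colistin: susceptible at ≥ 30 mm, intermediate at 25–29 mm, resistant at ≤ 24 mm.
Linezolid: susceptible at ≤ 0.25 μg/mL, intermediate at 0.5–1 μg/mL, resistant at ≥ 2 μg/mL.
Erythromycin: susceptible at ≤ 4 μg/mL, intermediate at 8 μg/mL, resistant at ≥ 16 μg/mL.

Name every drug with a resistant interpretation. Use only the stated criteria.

doxycycline, piperacillin-tazobactam

Doxycycline 64 μg/mL: ≥ 8 μg/mL ⇒ R
Azithromycin: 0.25 μg/mL is ≤ 0.5 μg/mL ⇒ susceptible
Nafcillin: 16 mm is in 14–16 mm ⇒ Intermediate
Tigecycline: 14 mm is ≥ 13 mm — susceptible
Piperacillin-tazobactam: 8 μg/mL is ≥ 2 μg/mL ⇒ R
Oxacillin: 0.25 μg/mL is ≤ 0.5 μg/mL — susceptible
Colistin: 31 mm is ≥ 30 mm — susceptible
Linezolid 1 μg/mL: in 0.5–1 μg/mL → Intermediate
Erythromycin 8 μg/mL: = 8 μg/mL ⇒ Intermediate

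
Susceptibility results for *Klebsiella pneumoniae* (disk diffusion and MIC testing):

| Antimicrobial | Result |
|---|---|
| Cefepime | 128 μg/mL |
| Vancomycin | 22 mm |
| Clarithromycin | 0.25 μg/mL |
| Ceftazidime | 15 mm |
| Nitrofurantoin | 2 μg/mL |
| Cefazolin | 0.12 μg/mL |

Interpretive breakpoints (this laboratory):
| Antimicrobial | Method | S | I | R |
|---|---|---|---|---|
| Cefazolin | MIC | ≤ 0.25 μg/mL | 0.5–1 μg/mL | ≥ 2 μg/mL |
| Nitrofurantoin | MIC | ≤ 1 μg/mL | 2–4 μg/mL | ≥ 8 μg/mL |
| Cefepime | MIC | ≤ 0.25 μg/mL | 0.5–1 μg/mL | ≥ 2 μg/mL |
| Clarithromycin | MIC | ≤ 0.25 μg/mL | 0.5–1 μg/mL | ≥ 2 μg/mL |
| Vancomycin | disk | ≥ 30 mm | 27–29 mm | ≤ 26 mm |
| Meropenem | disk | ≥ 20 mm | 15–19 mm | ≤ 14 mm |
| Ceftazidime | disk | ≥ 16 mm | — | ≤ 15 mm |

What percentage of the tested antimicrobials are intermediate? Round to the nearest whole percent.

Cefepime 128 μg/mL: ≥ 2 μg/mL → R
Vancomycin: 22 mm is ≤ 26 mm ⇒ resistant
Clarithromycin: 0.25 μg/mL is ≤ 0.25 μg/mL ⇒ S
Ceftazidime (15 mm) ≤ 15 mm → R
Nitrofurantoin (2 μg/mL) in 2–4 μg/mL ⇒ Intermediate
Cefazolin: 0.12 μg/mL is ≤ 0.25 μg/mL — Susceptible
Intermediate: 1/6

17%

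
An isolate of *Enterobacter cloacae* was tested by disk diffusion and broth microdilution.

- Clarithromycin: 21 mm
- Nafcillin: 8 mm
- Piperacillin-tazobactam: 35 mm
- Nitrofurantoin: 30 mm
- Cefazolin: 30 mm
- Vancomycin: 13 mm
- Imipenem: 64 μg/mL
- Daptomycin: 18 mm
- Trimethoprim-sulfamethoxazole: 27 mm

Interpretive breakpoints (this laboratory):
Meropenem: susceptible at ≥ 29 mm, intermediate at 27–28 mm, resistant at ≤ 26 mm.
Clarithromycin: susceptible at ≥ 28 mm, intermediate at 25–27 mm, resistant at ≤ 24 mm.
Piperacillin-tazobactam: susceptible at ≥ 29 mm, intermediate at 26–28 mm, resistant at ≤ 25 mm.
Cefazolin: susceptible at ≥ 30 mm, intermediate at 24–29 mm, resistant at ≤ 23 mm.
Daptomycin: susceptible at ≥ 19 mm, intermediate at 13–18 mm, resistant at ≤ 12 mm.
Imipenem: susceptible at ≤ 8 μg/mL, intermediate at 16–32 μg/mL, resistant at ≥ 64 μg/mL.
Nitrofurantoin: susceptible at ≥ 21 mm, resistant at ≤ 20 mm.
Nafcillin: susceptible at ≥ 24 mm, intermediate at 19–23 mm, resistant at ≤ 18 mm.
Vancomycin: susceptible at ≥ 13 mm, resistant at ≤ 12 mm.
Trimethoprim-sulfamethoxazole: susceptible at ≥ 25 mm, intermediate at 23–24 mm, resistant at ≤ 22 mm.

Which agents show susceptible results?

piperacillin-tazobactam, nitrofurantoin, cefazolin, vancomycin, trimethoprim-sulfamethoxazole

Clarithromycin (21 mm) ≤ 24 mm → Resistant
Nafcillin (8 mm) ≤ 18 mm → Resistant
Piperacillin-tazobactam (35 mm) ≥ 29 mm ⇒ S
Nitrofurantoin: 30 mm is ≥ 21 mm → S
Cefazolin (30 mm) ≥ 30 mm → Susceptible
Vancomycin 13 mm: ≥ 13 mm → Susceptible
Imipenem: 64 μg/mL is ≥ 64 μg/mL — Resistant
Daptomycin (18 mm) in 13–18 mm → intermediate
Trimethoprim-sulfamethoxazole 27 mm: ≥ 25 mm — S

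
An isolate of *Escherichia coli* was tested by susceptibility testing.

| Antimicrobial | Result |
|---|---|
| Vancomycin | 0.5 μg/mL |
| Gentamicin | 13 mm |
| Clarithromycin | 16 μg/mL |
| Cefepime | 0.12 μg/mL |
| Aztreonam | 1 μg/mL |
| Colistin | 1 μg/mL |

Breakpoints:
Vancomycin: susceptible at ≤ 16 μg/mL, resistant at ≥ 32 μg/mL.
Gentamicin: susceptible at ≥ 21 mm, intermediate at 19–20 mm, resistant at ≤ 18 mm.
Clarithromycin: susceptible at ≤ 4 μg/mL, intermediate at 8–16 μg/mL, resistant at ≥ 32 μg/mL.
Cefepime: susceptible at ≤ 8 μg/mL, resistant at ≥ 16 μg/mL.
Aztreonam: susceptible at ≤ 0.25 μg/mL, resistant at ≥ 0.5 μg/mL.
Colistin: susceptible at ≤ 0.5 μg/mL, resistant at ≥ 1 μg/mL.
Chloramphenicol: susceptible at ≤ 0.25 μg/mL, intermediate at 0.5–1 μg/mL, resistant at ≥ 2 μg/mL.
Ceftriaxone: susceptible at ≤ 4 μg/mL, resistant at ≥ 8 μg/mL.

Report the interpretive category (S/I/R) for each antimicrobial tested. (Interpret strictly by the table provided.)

Vancomycin (0.5 μg/mL) ≤ 16 μg/mL — S
Gentamicin 13 mm: ≤ 18 mm — R
Clarithromycin: 16 μg/mL is in 8–16 μg/mL ⇒ intermediate
Cefepime 0.12 μg/mL: ≤ 8 μg/mL → susceptible
Aztreonam: 1 μg/mL is ≥ 0.5 μg/mL ⇒ resistant
Colistin: 1 μg/mL is ≥ 1 μg/mL → R

S, R, I, S, R, R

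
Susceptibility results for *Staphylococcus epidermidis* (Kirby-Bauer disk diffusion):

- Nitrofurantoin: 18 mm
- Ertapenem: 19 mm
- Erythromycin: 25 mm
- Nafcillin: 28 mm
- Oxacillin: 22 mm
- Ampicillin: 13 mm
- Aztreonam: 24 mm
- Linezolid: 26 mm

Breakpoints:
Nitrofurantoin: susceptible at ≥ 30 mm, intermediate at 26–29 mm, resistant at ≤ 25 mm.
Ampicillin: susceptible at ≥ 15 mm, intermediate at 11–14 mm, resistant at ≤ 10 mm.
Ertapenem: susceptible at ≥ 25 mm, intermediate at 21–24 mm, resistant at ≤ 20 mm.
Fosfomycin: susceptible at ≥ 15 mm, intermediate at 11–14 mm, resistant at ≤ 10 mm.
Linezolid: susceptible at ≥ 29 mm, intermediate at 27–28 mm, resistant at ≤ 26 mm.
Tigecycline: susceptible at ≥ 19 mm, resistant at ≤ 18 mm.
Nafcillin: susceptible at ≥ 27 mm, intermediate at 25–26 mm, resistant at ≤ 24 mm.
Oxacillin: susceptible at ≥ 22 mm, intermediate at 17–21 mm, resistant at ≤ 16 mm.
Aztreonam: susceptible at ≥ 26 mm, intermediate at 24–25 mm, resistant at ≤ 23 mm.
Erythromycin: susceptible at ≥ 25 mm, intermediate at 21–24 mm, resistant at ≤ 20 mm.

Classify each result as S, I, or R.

R, R, S, S, S, I, I, R

Nitrofurantoin 18 mm: ≤ 25 mm — R
Ertapenem 19 mm: ≤ 20 mm ⇒ resistant
Erythromycin: 25 mm is ≥ 25 mm ⇒ susceptible
Nafcillin 28 mm: ≥ 27 mm → susceptible
Oxacillin 22 mm: ≥ 22 mm → susceptible
Ampicillin (13 mm) in 11–14 mm ⇒ Intermediate
Aztreonam (24 mm) in 24–25 mm → intermediate
Linezolid: 26 mm is ≤ 26 mm ⇒ R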